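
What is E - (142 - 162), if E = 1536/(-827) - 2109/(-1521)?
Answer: 8188409/419289 ≈ 19.529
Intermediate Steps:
E = -197371/419289 (E = 1536*(-1/827) - 2109*(-1/1521) = -1536/827 + 703/507 = -197371/419289 ≈ -0.47073)
E - (142 - 162) = -197371/419289 - (142 - 162) = -197371/419289 - 1*(-20) = -197371/419289 + 20 = 8188409/419289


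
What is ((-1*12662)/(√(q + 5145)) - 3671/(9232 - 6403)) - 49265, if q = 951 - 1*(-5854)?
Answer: -139374356/2829 - 6331*√478/1195 ≈ -49382.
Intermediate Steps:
q = 6805 (q = 951 + 5854 = 6805)
((-1*12662)/(√(q + 5145)) - 3671/(9232 - 6403)) - 49265 = ((-1*12662)/(√(6805 + 5145)) - 3671/(9232 - 6403)) - 49265 = (-12662*√478/2390 - 3671/2829) - 49265 = (-12662*√478/2390 - 3671*1/2829) - 49265 = (-6331*√478/1195 - 3671/2829) - 49265 = (-3671/2829 - 6331*√478/1195) - 49265 = -139374356/2829 - 6331*√478/1195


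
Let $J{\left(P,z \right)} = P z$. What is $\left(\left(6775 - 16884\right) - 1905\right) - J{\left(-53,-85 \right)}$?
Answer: $-16519$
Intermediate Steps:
$\left(\left(6775 - 16884\right) - 1905\right) - J{\left(-53,-85 \right)} = \left(\left(6775 - 16884\right) - 1905\right) - \left(-53\right) \left(-85\right) = \left(-10109 - 1905\right) - 4505 = -12014 - 4505 = -16519$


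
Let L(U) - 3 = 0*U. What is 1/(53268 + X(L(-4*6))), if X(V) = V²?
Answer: 1/53277 ≈ 1.8770e-5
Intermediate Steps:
L(U) = 3 (L(U) = 3 + 0*U = 3 + 0 = 3)
1/(53268 + X(L(-4*6))) = 1/(53268 + 3²) = 1/(53268 + 9) = 1/53277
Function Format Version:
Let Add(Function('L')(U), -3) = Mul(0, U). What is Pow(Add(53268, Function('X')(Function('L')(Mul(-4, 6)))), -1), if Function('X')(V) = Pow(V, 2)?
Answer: Rational(1, 53277) ≈ 1.8770e-5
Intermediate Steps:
Function('L')(U) = 3 (Function('L')(U) = Add(3, Mul(0, U)) = Add(3, 0) = 3)
Pow(Add(53268, Function('X')(Function('L')(Mul(-4, 6)))), -1) = Pow(Add(53268, Pow(3, 2)), -1) = Pow(Add(53268, 9), -1) = Pow(53277, -1) = Rational(1, 53277)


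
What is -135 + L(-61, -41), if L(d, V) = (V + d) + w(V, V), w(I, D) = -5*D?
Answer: -32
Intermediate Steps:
L(d, V) = d - 4*V (L(d, V) = (V + d) - 5*V = d - 4*V)
-135 + L(-61, -41) = -135 + (-61 - 4*(-41)) = -135 + (-61 + 164) = -135 + 103 = -32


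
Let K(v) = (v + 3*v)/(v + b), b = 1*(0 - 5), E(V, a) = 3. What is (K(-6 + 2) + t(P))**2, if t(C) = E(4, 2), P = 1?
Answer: 1849/81 ≈ 22.827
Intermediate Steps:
t(C) = 3
b = -5 (b = 1*(-5) = -5)
K(v) = 4*v/(-5 + v) (K(v) = (v + 3*v)/(v - 5) = (4*v)/(-5 + v) = 4*v/(-5 + v))
(K(-6 + 2) + t(P))**2 = (4*(-6 + 2)/(-5 + (-6 + 2)) + 3)**2 = (4*(-4)/(-5 - 4) + 3)**2 = (4*(-4)/(-9) + 3)**2 = (4*(-4)*(-1/9) + 3)**2 = (16/9 + 3)**2 = (43/9)**2 = 1849/81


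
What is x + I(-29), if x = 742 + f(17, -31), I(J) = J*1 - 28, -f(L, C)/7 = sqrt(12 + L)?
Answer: 685 - 7*sqrt(29) ≈ 647.30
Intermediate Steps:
f(L, C) = -7*sqrt(12 + L)
I(J) = -28 + J (I(J) = J - 28 = -28 + J)
x = 742 - 7*sqrt(29) (x = 742 - 7*sqrt(12 + 17) = 742 - 7*sqrt(29) ≈ 704.30)
x + I(-29) = (742 - 7*sqrt(29)) + (-28 - 29) = (742 - 7*sqrt(29)) - 57 = 685 - 7*sqrt(29)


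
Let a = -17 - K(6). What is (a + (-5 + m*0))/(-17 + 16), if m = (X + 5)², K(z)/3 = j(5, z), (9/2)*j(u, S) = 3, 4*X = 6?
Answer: 24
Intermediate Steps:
X = 3/2 (X = (¼)*6 = 3/2 ≈ 1.5000)
j(u, S) = ⅔ (j(u, S) = (2/9)*3 = ⅔)
K(z) = 2 (K(z) = 3*(⅔) = 2)
m = 169/4 (m = (3/2 + 5)² = (13/2)² = 169/4 ≈ 42.250)
a = -19 (a = -17 - 1*2 = -17 - 2 = -19)
(a + (-5 + m*0))/(-17 + 16) = (-19 + (-5 + (169/4)*0))/(-17 + 16) = (-19 + (-5 + 0))/(-1) = (-19 - 5)*(-1) = -24*(-1) = 24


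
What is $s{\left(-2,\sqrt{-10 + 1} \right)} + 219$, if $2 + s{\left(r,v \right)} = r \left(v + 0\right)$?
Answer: $217 - 6 i \approx 217.0 - 6.0 i$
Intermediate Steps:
$s{\left(r,v \right)} = -2 + r v$ ($s{\left(r,v \right)} = -2 + r \left(v + 0\right) = -2 + r v$)
$s{\left(-2,\sqrt{-10 + 1} \right)} + 219 = \left(-2 - 2 \sqrt{-10 + 1}\right) + 219 = \left(-2 - 2 \sqrt{-9}\right) + 219 = \left(-2 - 2 \cdot 3 i\right) + 219 = \left(-2 - 6 i\right) + 219 = 217 - 6 i$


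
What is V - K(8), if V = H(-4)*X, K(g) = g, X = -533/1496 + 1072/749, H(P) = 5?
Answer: -2941557/1120504 ≈ -2.6252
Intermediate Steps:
X = 1204495/1120504 (X = -533*1/1496 + 1072*(1/749) = -533/1496 + 1072/749 = 1204495/1120504 ≈ 1.0750)
V = 6022475/1120504 (V = 5*(1204495/1120504) = 6022475/1120504 ≈ 5.3748)
V - K(8) = 6022475/1120504 - 1*8 = 6022475/1120504 - 8 = -2941557/1120504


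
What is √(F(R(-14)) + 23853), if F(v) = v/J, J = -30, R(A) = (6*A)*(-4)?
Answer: √596045/5 ≈ 154.41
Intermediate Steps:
R(A) = -24*A
F(v) = -v/30 (F(v) = v/(-30) = v*(-1/30) = -v/30)
√(F(R(-14)) + 23853) = √(-(-4)*(-14)/5 + 23853) = √(-1/30*336 + 23853) = √(-56/5 + 23853) = √(119209/5) = √596045/5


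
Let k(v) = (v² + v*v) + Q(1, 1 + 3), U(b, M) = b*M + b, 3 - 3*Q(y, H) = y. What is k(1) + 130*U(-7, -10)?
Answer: 24578/3 ≈ 8192.7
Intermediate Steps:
Q(y, H) = 1 - y/3
U(b, M) = b + M*b (U(b, M) = M*b + b = b + M*b)
k(v) = ⅔ + 2*v² (k(v) = (v² + v*v) + (1 - ⅓*1) = (v² + v²) + (1 - ⅓) = 2*v² + ⅔ = ⅔ + 2*v²)
k(1) + 130*U(-7, -10) = (⅔ + 2*1²) + 130*(-7*(1 - 10)) = (⅔ + 2*1) + 130*(-7*(-9)) = (⅔ + 2) + 130*63 = 8/3 + 8190 = 24578/3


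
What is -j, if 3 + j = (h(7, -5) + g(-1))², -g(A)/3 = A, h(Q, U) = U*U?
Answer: -781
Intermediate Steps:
h(Q, U) = U²
g(A) = -3*A
j = 781 (j = -3 + ((-5)² - 3*(-1))² = -3 + (25 + 3)² = -3 + 28² = -3 + 784 = 781)
-j = -1*781 = -781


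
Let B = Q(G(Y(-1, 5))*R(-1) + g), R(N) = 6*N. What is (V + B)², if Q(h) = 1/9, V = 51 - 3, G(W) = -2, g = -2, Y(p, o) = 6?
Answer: 187489/81 ≈ 2314.7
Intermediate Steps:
V = 48
Q(h) = ⅑
B = ⅑ ≈ 0.11111
(V + B)² = (48 + ⅑)² = (433/9)² = 187489/81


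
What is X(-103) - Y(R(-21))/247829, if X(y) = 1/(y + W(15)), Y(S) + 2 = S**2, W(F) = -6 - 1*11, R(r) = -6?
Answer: -251909/29739480 ≈ -0.0084705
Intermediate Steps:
W(F) = -17 (W(F) = -6 - 11 = -17)
Y(S) = -2 + S**2
X(y) = 1/(-17 + y) (X(y) = 1/(y - 17) = 1/(-17 + y))
X(-103) - Y(R(-21))/247829 = 1/(-17 - 103) - (-2 + (-6)**2)/247829 = 1/(-120) - (-2 + 36)/247829 = -1/120 - 34/247829 = -251909/29739480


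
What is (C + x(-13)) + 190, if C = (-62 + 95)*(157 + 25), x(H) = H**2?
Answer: 6365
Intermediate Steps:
C = 6006 (C = 33*182 = 6006)
(C + x(-13)) + 190 = (6006 + (-13)**2) + 190 = (6006 + 169) + 190 = 6175 + 190 = 6365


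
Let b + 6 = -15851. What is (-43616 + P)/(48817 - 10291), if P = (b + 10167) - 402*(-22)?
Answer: -20231/19263 ≈ -1.0503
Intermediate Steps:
b = -15857 (b = -6 - 15851 = -15857)
P = 3154 (P = (-15857 + 10167) - 402*(-22) = -5690 + 8844 = 3154)
(-43616 + P)/(48817 - 10291) = (-43616 + 3154)/(48817 - 10291) = -40462/38526 = -40462*1/38526 = -20231/19263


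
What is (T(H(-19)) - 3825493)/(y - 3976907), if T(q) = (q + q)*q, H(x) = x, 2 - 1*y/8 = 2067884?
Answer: 3824771/20519963 ≈ 0.18639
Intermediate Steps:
y = -16543056 (y = 16 - 8*2067884 = 16 - 16543072 = -16543056)
T(q) = 2*q**2 (T(q) = (2*q)*q = 2*q**2)
(T(H(-19)) - 3825493)/(y - 3976907) = (2*(-19)**2 - 3825493)/(-16543056 - 3976907) = (2*361 - 3825493)/(-20519963) = (722 - 3825493)*(-1/20519963) = -3824771*(-1/20519963) = 3824771/20519963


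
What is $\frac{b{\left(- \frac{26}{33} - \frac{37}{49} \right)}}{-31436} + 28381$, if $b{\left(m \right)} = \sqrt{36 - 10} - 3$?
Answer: $\frac{892185119}{31436} - \frac{\sqrt{26}}{31436} \approx 28381.0$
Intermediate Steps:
$b{\left(m \right)} = -3 + \sqrt{26}$ ($b{\left(m \right)} = \sqrt{26} - 3 = -3 + \sqrt{26}$)
$\frac{b{\left(- \frac{26}{33} - \frac{37}{49} \right)}}{-31436} + 28381 = \frac{-3 + \sqrt{26}}{-31436} + 28381 = \left(-3 + \sqrt{26}\right) \left(- \frac{1}{31436}\right) + 28381 = \left(\frac{3}{31436} - \frac{\sqrt{26}}{31436}\right) + 28381 = \frac{892185119}{31436} - \frac{\sqrt{26}}{31436}$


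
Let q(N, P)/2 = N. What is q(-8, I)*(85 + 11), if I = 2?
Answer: -1536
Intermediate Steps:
q(N, P) = 2*N
q(-8, I)*(85 + 11) = (2*(-8))*(85 + 11) = -16*96 = -1536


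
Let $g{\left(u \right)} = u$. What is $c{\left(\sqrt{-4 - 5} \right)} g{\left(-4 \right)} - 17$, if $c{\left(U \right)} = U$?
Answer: $-17 - 12 i \approx -17.0 - 12.0 i$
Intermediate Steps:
$c{\left(\sqrt{-4 - 5} \right)} g{\left(-4 \right)} - 17 = \sqrt{-4 - 5} \left(-4\right) - 17 = \sqrt{-9} \left(-4\right) - 17 = 3 i \left(-4\right) - 17 = - 12 i - 17 = -17 - 12 i$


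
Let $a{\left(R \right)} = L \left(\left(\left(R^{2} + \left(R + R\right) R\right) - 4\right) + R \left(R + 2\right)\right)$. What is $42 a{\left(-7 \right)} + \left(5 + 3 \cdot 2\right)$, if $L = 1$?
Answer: $7487$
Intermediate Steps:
$a{\left(R \right)} = -4 + 3 R^{2} + R \left(2 + R\right)$ ($a{\left(R \right)} = 1 \left(\left(\left(R^{2} + \left(R + R\right) R\right) - 4\right) + R \left(R + 2\right)\right) = 1 \left(\left(\left(R^{2} + 2 R R\right) - 4\right) + R \left(2 + R\right)\right) = 1 \left(\left(\left(R^{2} + 2 R^{2}\right) - 4\right) + R \left(2 + R\right)\right) = 1 \left(\left(3 R^{2} - 4\right) + R \left(2 + R\right)\right) = 1 \left(\left(-4 + 3 R^{2}\right) + R \left(2 + R\right)\right) = 1 \left(-4 + 3 R^{2} + R \left(2 + R\right)\right) = -4 + 3 R^{2} + R \left(2 + R\right)$)
$42 a{\left(-7 \right)} + \left(5 + 3 \cdot 2\right) = 42 \left(-4 + 2 \left(-7\right) + 4 \left(-7\right)^{2}\right) + \left(5 + 3 \cdot 2\right) = 42 \left(-4 - 14 + 4 \cdot 49\right) + \left(5 + 6\right) = 42 \left(-4 - 14 + 196\right) + 11 = 42 \cdot 178 + 11 = 7476 + 11 = 7487$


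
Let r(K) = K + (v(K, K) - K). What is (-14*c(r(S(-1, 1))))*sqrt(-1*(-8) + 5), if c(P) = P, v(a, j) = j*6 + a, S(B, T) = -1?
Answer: 98*sqrt(13) ≈ 353.34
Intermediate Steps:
v(a, j) = a + 6*j (v(a, j) = 6*j + a = a + 6*j)
r(K) = 7*K (r(K) = K + ((K + 6*K) - K) = K + (7*K - K) = K + 6*K = 7*K)
(-14*c(r(S(-1, 1))))*sqrt(-1*(-8) + 5) = (-98*(-1))*sqrt(-1*(-8) + 5) = (-14*(-7))*sqrt(8 + 5) = 98*sqrt(13)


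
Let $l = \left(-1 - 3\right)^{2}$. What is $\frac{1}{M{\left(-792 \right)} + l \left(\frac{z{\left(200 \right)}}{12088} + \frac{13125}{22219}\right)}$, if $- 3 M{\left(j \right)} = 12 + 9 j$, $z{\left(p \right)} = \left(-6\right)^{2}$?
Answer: $\frac{33572909}{79953849916} \approx 0.0004199$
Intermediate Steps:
$z{\left(p \right)} = 36$
$M{\left(j \right)} = -4 - 3 j$ ($M{\left(j \right)} = - \frac{12 + 9 j}{3} = -4 - 3 j$)
$l = 16$ ($l = \left(-4\right)^{2} = 16$)
$\frac{1}{M{\left(-792 \right)} + l \left(\frac{z{\left(200 \right)}}{12088} + \frac{13125}{22219}\right)} = \frac{1}{\left(-4 - -2376\right) + 16 \left(\frac{36}{12088} + \frac{13125}{22219}\right)} = \frac{1}{\left(-4 + 2376\right) + 16 \left(36 \cdot \frac{1}{12088} + 13125 \cdot \frac{1}{22219}\right)} = \frac{1}{2372 + 16 \left(\frac{9}{3022} + \frac{13125}{22219}\right)} = \frac{1}{2372 + 16 \cdot \frac{39863721}{67145818}} = \frac{1}{2372 + \frac{318909768}{33572909}} = \frac{1}{\frac{79953849916}{33572909}} = \frac{33572909}{79953849916}$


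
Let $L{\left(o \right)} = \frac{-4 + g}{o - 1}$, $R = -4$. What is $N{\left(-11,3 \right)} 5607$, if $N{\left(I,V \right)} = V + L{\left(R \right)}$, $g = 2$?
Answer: $\frac{95319}{5} \approx 19064.0$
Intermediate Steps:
$L{\left(o \right)} = - \frac{2}{-1 + o}$ ($L{\left(o \right)} = \frac{-4 + 2}{o - 1} = - \frac{2}{-1 + o}$)
$N{\left(I,V \right)} = \frac{2}{5} + V$ ($N{\left(I,V \right)} = V - \frac{2}{-1 - 4} = V - \frac{2}{-5} = V - - \frac{2}{5} = V + \frac{2}{5} = \frac{2}{5} + V$)
$N{\left(-11,3 \right)} 5607 = \left(\frac{2}{5} + 3\right) 5607 = \frac{17}{5} \cdot 5607 = \frac{95319}{5}$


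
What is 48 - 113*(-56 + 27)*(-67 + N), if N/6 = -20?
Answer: -612751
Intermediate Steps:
N = -120 (N = 6*(-20) = -120)
48 - 113*(-56 + 27)*(-67 + N) = 48 - 113*(-56 + 27)*(-67 - 120) = 48 - (-3277)*(-187) = 48 - 113*5423 = 48 - 612799 = -612751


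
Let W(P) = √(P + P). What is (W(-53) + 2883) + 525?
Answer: 3408 + I*√106 ≈ 3408.0 + 10.296*I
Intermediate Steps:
W(P) = √2*√P (W(P) = √(2*P) = √2*√P)
(W(-53) + 2883) + 525 = (√2*√(-53) + 2883) + 525 = (√2*(I*√53) + 2883) + 525 = (I*√106 + 2883) + 525 = (2883 + I*√106) + 525 = 3408 + I*√106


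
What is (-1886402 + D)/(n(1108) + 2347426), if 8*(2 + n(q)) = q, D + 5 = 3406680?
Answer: 3040546/4695125 ≈ 0.64760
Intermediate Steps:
D = 3406675 (D = -5 + 3406680 = 3406675)
n(q) = -2 + q/8
(-1886402 + D)/(n(1108) + 2347426) = (-1886402 + 3406675)/((-2 + (⅛)*1108) + 2347426) = 1520273/((-2 + 277/2) + 2347426) = 1520273/(273/2 + 2347426) = 1520273/(4695125/2) = 1520273*(2/4695125) = 3040546/4695125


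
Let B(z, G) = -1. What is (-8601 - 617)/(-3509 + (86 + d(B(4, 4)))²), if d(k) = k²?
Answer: -4609/2030 ≈ -2.2704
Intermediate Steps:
(-8601 - 617)/(-3509 + (86 + d(B(4, 4)))²) = (-8601 - 617)/(-3509 + (86 + (-1)²)²) = -9218/(-3509 + (86 + 1)²) = -9218/(-3509 + 87²) = -9218/(-3509 + 7569) = -9218/4060 = -9218*1/4060 = -4609/2030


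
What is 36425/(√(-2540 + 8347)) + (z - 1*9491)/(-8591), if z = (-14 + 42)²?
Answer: 8707/8591 + 36425*√5807/5807 ≈ 479.01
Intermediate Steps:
z = 784 (z = 28² = 784)
36425/(√(-2540 + 8347)) + (z - 1*9491)/(-8591) = 36425/(√(-2540 + 8347)) + (784 - 1*9491)/(-8591) = 36425/(√5807) + (784 - 9491)*(-1/8591) = 36425*(√5807/5807) - 8707*(-1/8591) = 36425*√5807/5807 + 8707/8591 = 8707/8591 + 36425*√5807/5807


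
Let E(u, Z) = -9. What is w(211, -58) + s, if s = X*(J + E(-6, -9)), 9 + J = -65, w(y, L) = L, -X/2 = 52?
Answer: 8574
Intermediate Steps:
X = -104 (X = -2*52 = -104)
J = -74 (J = -9 - 65 = -74)
s = 8632 (s = -104*(-74 - 9) = -104*(-83) = 8632)
w(211, -58) + s = -58 + 8632 = 8574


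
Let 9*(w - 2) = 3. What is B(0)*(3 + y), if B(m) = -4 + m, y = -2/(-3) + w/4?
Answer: -17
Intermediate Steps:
w = 7/3 (w = 2 + (⅑)*3 = 2 + ⅓ = 7/3 ≈ 2.3333)
y = 5/4 (y = -2/(-3) + (7/3)/4 = -2*(-⅓) + (7/3)*(¼) = ⅔ + 7/12 = 5/4 ≈ 1.2500)
B(0)*(3 + y) = (-4 + 0)*(3 + 5/4) = -4*17/4 = -17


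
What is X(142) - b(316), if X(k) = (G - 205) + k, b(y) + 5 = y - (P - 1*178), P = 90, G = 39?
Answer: -423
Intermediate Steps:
b(y) = 83 + y (b(y) = -5 + (y - (90 - 1*178)) = -5 + (y - (90 - 178)) = -5 + (y - 1*(-88)) = -5 + (y + 88) = -5 + (88 + y) = 83 + y)
X(k) = -166 + k (X(k) = (39 - 205) + k = -166 + k)
X(142) - b(316) = (-166 + 142) - (83 + 316) = -24 - 1*399 = -24 - 399 = -423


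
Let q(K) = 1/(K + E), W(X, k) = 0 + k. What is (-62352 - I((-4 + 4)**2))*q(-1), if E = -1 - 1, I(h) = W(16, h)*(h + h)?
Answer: 20784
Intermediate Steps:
W(X, k) = k
I(h) = 2*h**2 (I(h) = h*(h + h) = h*(2*h) = 2*h**2)
E = -2
q(K) = 1/(-2 + K) (q(K) = 1/(K - 2) = 1/(-2 + K))
(-62352 - I((-4 + 4)**2))*q(-1) = (-62352 - 2*((-4 + 4)**2)**2)/(-2 - 1) = (-62352 - 2*(0**2)**2)/(-3) = (-62352 - 2*0**2)*(-1/3) = (-62352 - 2*0)*(-1/3) = (-62352 - 1*0)*(-1/3) = (-62352 + 0)*(-1/3) = -62352*(-1/3) = 20784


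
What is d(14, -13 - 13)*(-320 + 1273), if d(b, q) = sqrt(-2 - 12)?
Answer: 953*I*sqrt(14) ≈ 3565.8*I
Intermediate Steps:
d(b, q) = I*sqrt(14) (d(b, q) = sqrt(-14) = I*sqrt(14))
d(14, -13 - 13)*(-320 + 1273) = (I*sqrt(14))*(-320 + 1273) = (I*sqrt(14))*953 = 953*I*sqrt(14)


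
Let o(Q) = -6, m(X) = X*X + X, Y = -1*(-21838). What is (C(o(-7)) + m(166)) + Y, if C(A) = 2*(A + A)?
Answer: 49536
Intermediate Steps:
Y = 21838
m(X) = X + X² (m(X) = X² + X = X + X²)
C(A) = 4*A (C(A) = 2*(2*A) = 4*A)
(C(o(-7)) + m(166)) + Y = (4*(-6) + 166*(1 + 166)) + 21838 = (-24 + 166*167) + 21838 = (-24 + 27722) + 21838 = 27698 + 21838 = 49536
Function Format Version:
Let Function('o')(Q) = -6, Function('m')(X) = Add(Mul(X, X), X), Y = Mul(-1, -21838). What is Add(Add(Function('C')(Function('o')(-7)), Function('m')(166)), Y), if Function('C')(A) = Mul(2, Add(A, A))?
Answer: 49536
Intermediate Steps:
Y = 21838
Function('m')(X) = Add(X, Pow(X, 2)) (Function('m')(X) = Add(Pow(X, 2), X) = Add(X, Pow(X, 2)))
Function('C')(A) = Mul(4, A) (Function('C')(A) = Mul(2, Mul(2, A)) = Mul(4, A))
Add(Add(Function('C')(Function('o')(-7)), Function('m')(166)), Y) = Add(Add(Mul(4, -6), Mul(166, Add(1, 166))), 21838) = Add(Add(-24, Mul(166, 167)), 21838) = Add(Add(-24, 27722), 21838) = Add(27698, 21838) = 49536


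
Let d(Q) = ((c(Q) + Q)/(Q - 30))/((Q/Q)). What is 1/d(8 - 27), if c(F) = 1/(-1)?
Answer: 49/20 ≈ 2.4500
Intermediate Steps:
c(F) = -1
d(Q) = (-1 + Q)/(-30 + Q) (d(Q) = ((-1 + Q)/(Q - 30))/((Q/Q)) = ((-1 + Q)/(-30 + Q))/1 = ((-1 + Q)/(-30 + Q))*1 = (-1 + Q)/(-30 + Q))
1/d(8 - 27) = 1/((-1 + (8 - 27))/(-30 + (8 - 27))) = 1/((-1 - 19)/(-30 - 19)) = 1/(-20/(-49)) = 1/(-1/49*(-20)) = 1/(20/49) = 49/20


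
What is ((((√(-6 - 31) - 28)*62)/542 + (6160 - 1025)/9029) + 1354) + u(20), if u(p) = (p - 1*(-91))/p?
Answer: 66403631329/48937180 + 31*I*√37/271 ≈ 1356.9 + 0.69581*I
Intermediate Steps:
u(p) = (91 + p)/p (u(p) = (p + 91)/p = (91 + p)/p)
((((√(-6 - 31) - 28)*62)/542 + (6160 - 1025)/9029) + 1354) + u(20) = ((((√(-6 - 31) - 28)*62)/542 + (6160 - 1025)/9029) + 1354) + (91 + 20)/20 = ((((√(-37) - 28)*62)*(1/542) + 5135*(1/9029)) + 1354) + (1/20)*111 = ((((I*√37 - 28)*62)*(1/542) + 5135/9029) + 1354) + 111/20 = ((((-28 + I*√37)*62)*(1/542) + 5135/9029) + 1354) + 111/20 = (((-1736 + 62*I*√37)*(1/542) + 5135/9029) + 1354) + 111/20 = (((-868/271 + 31*I*√37/271) + 5135/9029) + 1354) + 111/20 = ((-6445587/2446859 + 31*I*√37/271) + 1354) + 111/20 = (3306601499/2446859 + 31*I*√37/271) + 111/20 = 66403631329/48937180 + 31*I*√37/271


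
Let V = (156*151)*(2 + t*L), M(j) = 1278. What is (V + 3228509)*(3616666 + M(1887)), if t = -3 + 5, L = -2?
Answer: 11510116187768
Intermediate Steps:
t = 2
V = -47112 (V = (156*151)*(2 + 2*(-2)) = 23556*(2 - 4) = 23556*(-2) = -47112)
(V + 3228509)*(3616666 + M(1887)) = (-47112 + 3228509)*(3616666 + 1278) = 3181397*3617944 = 11510116187768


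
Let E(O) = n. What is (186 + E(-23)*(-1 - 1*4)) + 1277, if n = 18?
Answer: 1373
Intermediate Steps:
E(O) = 18
(186 + E(-23)*(-1 - 1*4)) + 1277 = (186 + 18*(-1 - 1*4)) + 1277 = (186 + 18*(-1 - 4)) + 1277 = (186 + 18*(-5)) + 1277 = (186 - 90) + 1277 = 96 + 1277 = 1373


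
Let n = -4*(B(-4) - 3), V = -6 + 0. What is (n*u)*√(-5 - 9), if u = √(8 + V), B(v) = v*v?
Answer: -104*I*√7 ≈ -275.16*I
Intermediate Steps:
V = -6
B(v) = v²
u = √2 (u = √(8 - 6) = √2 ≈ 1.4142)
n = -52 (n = -4*((-4)² - 3) = -4*(16 - 3) = -4*13 = -52)
(n*u)*√(-5 - 9) = (-52*√2)*√(-5 - 9) = (-52*√2)*√(-14) = (-52*√2)*(I*√14) = -104*I*√7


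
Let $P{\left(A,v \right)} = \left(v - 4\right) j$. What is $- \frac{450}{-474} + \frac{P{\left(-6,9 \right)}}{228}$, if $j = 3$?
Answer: $\frac{6095}{6004} \approx 1.0152$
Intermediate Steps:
$P{\left(A,v \right)} = -12 + 3 v$ ($P{\left(A,v \right)} = \left(v - 4\right) 3 = \left(-4 + v\right) 3 = -12 + 3 v$)
$- \frac{450}{-474} + \frac{P{\left(-6,9 \right)}}{228} = - \frac{450}{-474} + \frac{-12 + 3 \cdot 9}{228} = \left(-450\right) \left(- \frac{1}{474}\right) + \left(-12 + 27\right) \frac{1}{228} = \frac{75}{79} + 15 \cdot \frac{1}{228} = \frac{75}{79} + \frac{5}{76} = \frac{6095}{6004}$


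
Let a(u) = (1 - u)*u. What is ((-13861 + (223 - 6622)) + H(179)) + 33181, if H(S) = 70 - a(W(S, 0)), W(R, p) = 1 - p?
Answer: 12991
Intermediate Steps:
a(u) = u*(1 - u)
H(S) = 70 (H(S) = 70 - (1 - 1*0)*(1 - (1 - 1*0)) = 70 - (1 + 0)*(1 - (1 + 0)) = 70 - (1 - 1*1) = 70 - (1 - 1) = 70 - 0 = 70 - 1*0 = 70 + 0 = 70)
((-13861 + (223 - 6622)) + H(179)) + 33181 = ((-13861 + (223 - 6622)) + 70) + 33181 = ((-13861 - 6399) + 70) + 33181 = (-20260 + 70) + 33181 = -20190 + 33181 = 12991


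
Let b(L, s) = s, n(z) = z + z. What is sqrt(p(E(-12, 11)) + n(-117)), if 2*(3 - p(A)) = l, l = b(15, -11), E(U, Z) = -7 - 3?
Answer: I*sqrt(902)/2 ≈ 15.017*I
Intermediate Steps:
n(z) = 2*z
E(U, Z) = -10
l = -11
p(A) = 17/2 (p(A) = 3 - 1/2*(-11) = 3 + 11/2 = 17/2)
sqrt(p(E(-12, 11)) + n(-117)) = sqrt(17/2 + 2*(-117)) = sqrt(17/2 - 234) = sqrt(-451/2) = I*sqrt(902)/2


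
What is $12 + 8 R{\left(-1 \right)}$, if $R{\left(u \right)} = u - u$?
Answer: $12$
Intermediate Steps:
$R{\left(u \right)} = 0$
$12 + 8 R{\left(-1 \right)} = 12 + 8 \cdot 0 = 12 + 0 = 12$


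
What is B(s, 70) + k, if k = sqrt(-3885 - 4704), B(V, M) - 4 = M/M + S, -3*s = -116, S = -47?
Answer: -42 + I*sqrt(8589) ≈ -42.0 + 92.677*I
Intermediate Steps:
s = 116/3 (s = -1/3*(-116) = 116/3 ≈ 38.667)
B(V, M) = -42 (B(V, M) = 4 + (M/M - 47) = 4 + (1 - 47) = 4 - 46 = -42)
k = I*sqrt(8589) (k = sqrt(-8589) = I*sqrt(8589) ≈ 92.677*I)
B(s, 70) + k = -42 + I*sqrt(8589)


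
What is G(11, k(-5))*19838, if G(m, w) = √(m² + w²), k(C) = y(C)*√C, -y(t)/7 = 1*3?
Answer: 39676*I*√521 ≈ 9.0562e+5*I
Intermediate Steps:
y(t) = -21 (y(t) = -7*3 = -21)
k(C) = -21*√C
G(11, k(-5))*19838 = √(11² + (-21*I*√5)²)*19838 = √(121 + (-21*I*√5)²)*19838 = √(121 - 2205)*19838 = √(-2084)*19838 = (2*I*√521)*19838 = 39676*I*√521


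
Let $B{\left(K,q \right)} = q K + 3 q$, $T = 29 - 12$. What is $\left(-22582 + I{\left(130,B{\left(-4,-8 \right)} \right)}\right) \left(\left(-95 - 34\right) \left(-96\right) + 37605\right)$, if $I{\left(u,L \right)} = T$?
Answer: $-1128001785$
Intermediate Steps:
$T = 17$
$B{\left(K,q \right)} = 3 q + K q$ ($B{\left(K,q \right)} = K q + 3 q = 3 q + K q$)
$I{\left(u,L \right)} = 17$
$\left(-22582 + I{\left(130,B{\left(-4,-8 \right)} \right)}\right) \left(\left(-95 - 34\right) \left(-96\right) + 37605\right) = \left(-22582 + 17\right) \left(\left(-95 - 34\right) \left(-96\right) + 37605\right) = - 22565 \left(\left(-129\right) \left(-96\right) + 37605\right) = - 22565 \left(12384 + 37605\right) = \left(-22565\right) 49989 = -1128001785$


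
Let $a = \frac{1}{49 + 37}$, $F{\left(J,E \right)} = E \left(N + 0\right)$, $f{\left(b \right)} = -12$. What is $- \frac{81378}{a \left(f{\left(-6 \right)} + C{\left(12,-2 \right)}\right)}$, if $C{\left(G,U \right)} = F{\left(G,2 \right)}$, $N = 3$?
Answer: $1166418$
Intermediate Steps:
$F{\left(J,E \right)} = 3 E$ ($F{\left(J,E \right)} = E \left(3 + 0\right) = E 3 = 3 E$)
$C{\left(G,U \right)} = 6$ ($C{\left(G,U \right)} = 3 \cdot 2 = 6$)
$a = \frac{1}{86} \approx 0.011628$
$- \frac{81378}{a \left(f{\left(-6 \right)} + C{\left(12,-2 \right)}\right)} = - \frac{81378}{\frac{1}{86} \left(-12 + 6\right)} = - \frac{81378}{\frac{1}{86} \left(-6\right)} = - \frac{81378}{- \frac{3}{43}} = \left(-81378\right) \left(- \frac{43}{3}\right) = 1166418$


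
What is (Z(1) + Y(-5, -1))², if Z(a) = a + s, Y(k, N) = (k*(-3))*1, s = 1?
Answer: 289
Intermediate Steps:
Y(k, N) = -3*k (Y(k, N) = -3*k*1 = -3*k)
Z(a) = 1 + a (Z(a) = a + 1 = 1 + a)
(Z(1) + Y(-5, -1))² = ((1 + 1) - 3*(-5))² = (2 + 15)² = 17² = 289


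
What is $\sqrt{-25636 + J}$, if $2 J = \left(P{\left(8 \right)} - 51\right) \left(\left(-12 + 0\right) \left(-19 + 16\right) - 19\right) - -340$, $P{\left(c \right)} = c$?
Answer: $\frac{i \sqrt{103326}}{2} \approx 160.72 i$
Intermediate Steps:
$J = - \frac{391}{2}$ ($J = \frac{\left(8 - 51\right) \left(\left(-12 + 0\right) \left(-19 + 16\right) - 19\right) - -340}{2} = \frac{- 43 \left(\left(-12\right) \left(-3\right) - 19\right) + 340}{2} = \frac{- 43 \left(36 - 19\right) + 340}{2} = \frac{\left(-43\right) 17 + 340}{2} = \frac{-731 + 340}{2} = \frac{1}{2} \left(-391\right) = - \frac{391}{2} \approx -195.5$)
$\sqrt{-25636 + J} = \sqrt{-25636 - \frac{391}{2}} = \sqrt{- \frac{51663}{2}} = \frac{i \sqrt{103326}}{2}$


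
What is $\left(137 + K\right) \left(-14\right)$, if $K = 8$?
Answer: $-2030$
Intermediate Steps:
$\left(137 + K\right) \left(-14\right) = \left(137 + 8\right) \left(-14\right) = 145 \left(-14\right) = -2030$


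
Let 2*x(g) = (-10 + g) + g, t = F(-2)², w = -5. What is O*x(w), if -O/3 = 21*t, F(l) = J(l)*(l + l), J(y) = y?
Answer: 40320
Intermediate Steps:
F(l) = 2*l² (F(l) = l*(l + l) = l*(2*l) = 2*l²)
t = 64 (t = (2*(-2)²)² = (2*4)² = 8² = 64)
O = -4032 (O = -63*64 = -3*1344 = -4032)
x(g) = -5 + g (x(g) = ((-10 + g) + g)/2 = (-10 + 2*g)/2 = -5 + g)
O*x(w) = -4032*(-5 - 5) = -4032*(-10) = 40320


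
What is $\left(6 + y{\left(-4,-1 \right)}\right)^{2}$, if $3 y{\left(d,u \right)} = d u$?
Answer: $\frac{484}{9} \approx 53.778$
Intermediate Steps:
$y{\left(d,u \right)} = \frac{d u}{3}$
$\left(6 + y{\left(-4,-1 \right)}\right)^{2} = \left(6 + \frac{1}{3} \left(-4\right) \left(-1\right)\right)^{2} = \left(6 + \frac{4}{3}\right)^{2} = \left(\frac{22}{3}\right)^{2} = \frac{484}{9}$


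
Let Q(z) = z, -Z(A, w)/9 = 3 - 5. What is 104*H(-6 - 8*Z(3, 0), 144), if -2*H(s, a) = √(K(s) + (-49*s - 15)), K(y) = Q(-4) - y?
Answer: -52*√7481 ≈ -4497.6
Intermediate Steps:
Z(A, w) = 18 (Z(A, w) = -9*(3 - 5) = -9*(-2) = 18)
K(y) = -4 - y
H(s, a) = -√(-19 - 50*s)/2 (H(s, a) = -√((-4 - s) + (-49*s - 15))/2 = -√((-4 - s) + (-15 - 49*s))/2 = -√(-19 - 50*s)/2)
104*H(-6 - 8*Z(3, 0), 144) = 104*(-√(-19 - 50*(-6 - 8*18))/2) = 104*(-√(-19 - 50*(-6 - 144))/2) = 104*(-√(-19 - 50*(-150))/2) = 104*(-√(-19 + 7500)/2) = 104*(-√7481/2) = -52*√7481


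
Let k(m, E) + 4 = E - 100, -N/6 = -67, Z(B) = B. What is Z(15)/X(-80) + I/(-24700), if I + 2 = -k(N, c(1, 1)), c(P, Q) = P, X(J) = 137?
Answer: 356663/3383900 ≈ 0.10540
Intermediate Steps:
N = 402 (N = -6*(-67) = 402)
k(m, E) = -104 + E (k(m, E) = -4 + (E - 100) = -4 + (-100 + E) = -104 + E)
I = 101 (I = -2 - (-104 + 1) = -2 - 1*(-103) = -2 + 103 = 101)
Z(15)/X(-80) + I/(-24700) = 15/137 + 101/(-24700) = 15*(1/137) + 101*(-1/24700) = 15/137 - 101/24700 = 356663/3383900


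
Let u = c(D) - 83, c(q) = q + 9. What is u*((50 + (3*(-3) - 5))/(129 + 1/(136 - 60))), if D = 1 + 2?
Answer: -194256/9805 ≈ -19.812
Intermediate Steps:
D = 3
c(q) = 9 + q
u = -71 (u = (9 + 3) - 83 = 12 - 83 = -71)
u*((50 + (3*(-3) - 5))/(129 + 1/(136 - 60))) = -71*(50 + (3*(-3) - 5))/(129 + 1/(136 - 60)) = -71*(50 + (-9 - 5))/(129 + 1/76) = -71*(50 - 14)/(129 + 1/76) = -2556/9805/76 = -2556*76/9805 = -71*2736/9805 = -194256/9805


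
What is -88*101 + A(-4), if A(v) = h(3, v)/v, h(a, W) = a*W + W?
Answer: -8884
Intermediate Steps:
h(a, W) = W + W*a (h(a, W) = W*a + W = W + W*a)
A(v) = 4 (A(v) = (v*(1 + 3))/v = (v*4)/v = (4*v)/v = 4)
-88*101 + A(-4) = -88*101 + 4 = -8888 + 4 = -8884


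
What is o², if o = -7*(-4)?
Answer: 784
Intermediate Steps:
o = 28 (o = -7*(-4) = 28)
o² = 28² = 784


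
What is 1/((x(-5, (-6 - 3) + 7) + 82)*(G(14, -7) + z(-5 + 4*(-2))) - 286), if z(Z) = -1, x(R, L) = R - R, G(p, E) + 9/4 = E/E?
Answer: -2/941 ≈ -0.0021254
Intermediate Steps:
G(p, E) = -5/4 (G(p, E) = -9/4 + E/E = -9/4 + 1 = -5/4)
x(R, L) = 0
1/((x(-5, (-6 - 3) + 7) + 82)*(G(14, -7) + z(-5 + 4*(-2))) - 286) = 1/((0 + 82)*(-5/4 - 1) - 286) = 1/(82*(-9/4) - 286) = 1/(-369/2 - 286) = 1/(-941/2) = -2/941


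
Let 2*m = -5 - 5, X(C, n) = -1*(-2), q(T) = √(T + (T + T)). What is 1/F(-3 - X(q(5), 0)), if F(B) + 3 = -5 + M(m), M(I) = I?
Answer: -1/13 ≈ -0.076923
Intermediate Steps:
q(T) = √3*√T (q(T) = √(T + 2*T) = √(3*T) = √3*√T)
X(C, n) = 2
m = -5 (m = (-5 - 5)/2 = (½)*(-10) = -5)
F(B) = -13 (F(B) = -3 + (-5 - 5) = -3 - 10 = -13)
1/F(-3 - X(q(5), 0)) = 1/(-13) = -1/13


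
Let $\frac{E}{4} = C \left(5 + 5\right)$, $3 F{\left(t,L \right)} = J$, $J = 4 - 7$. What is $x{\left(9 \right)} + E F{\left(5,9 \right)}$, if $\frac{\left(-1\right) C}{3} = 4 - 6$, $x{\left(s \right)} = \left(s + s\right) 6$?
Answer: $-132$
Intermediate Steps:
$J = -3$ ($J = 4 - 7 = -3$)
$x{\left(s \right)} = 12 s$ ($x{\left(s \right)} = 2 s 6 = 12 s$)
$C = 6$ ($C = - 3 \left(4 - 6\right) = \left(-3\right) \left(-2\right) = 6$)
$F{\left(t,L \right)} = -1$ ($F{\left(t,L \right)} = \frac{1}{3} \left(-3\right) = -1$)
$E = 240$ ($E = 4 \cdot 6 \left(5 + 5\right) = 4 \cdot 6 \cdot 10 = 4 \cdot 60 = 240$)
$x{\left(9 \right)} + E F{\left(5,9 \right)} = 12 \cdot 9 + 240 \left(-1\right) = 108 - 240 = -132$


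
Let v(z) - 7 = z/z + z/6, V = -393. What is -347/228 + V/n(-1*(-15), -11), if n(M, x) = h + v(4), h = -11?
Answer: 266383/1596 ≈ 166.91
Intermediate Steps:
v(z) = 8 + z/6 (v(z) = 7 + (z/z + z/6) = 7 + (1 + z*(⅙)) = 7 + (1 + z/6) = 8 + z/6)
n(M, x) = -7/3 (n(M, x) = -11 + (8 + (⅙)*4) = -11 + (8 + ⅔) = -11 + 26/3 = -7/3)
-347/228 + V/n(-1*(-15), -11) = -347/228 - 393/(-7/3) = -347*1/228 - 393*(-3/7) = -347/228 + 1179/7 = 266383/1596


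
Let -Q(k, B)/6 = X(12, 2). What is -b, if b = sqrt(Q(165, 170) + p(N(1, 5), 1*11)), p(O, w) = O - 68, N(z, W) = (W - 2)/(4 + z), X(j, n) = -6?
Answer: -I*sqrt(785)/5 ≈ -5.6036*I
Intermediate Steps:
Q(k, B) = 36 (Q(k, B) = -6*(-6) = 36)
N(z, W) = (-2 + W)/(4 + z)
p(O, w) = -68 + O
b = I*sqrt(785)/5 (b = sqrt(36 + (-68 + (-2 + 5)/(4 + 1))) = sqrt(36 + (-68 + 3/5)) = sqrt(36 - 337/5) = sqrt(-157/5) = I*sqrt(785)/5 ≈ 5.6036*I)
-b = -I*sqrt(785)/5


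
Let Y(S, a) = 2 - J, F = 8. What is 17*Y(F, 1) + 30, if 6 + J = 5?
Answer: 81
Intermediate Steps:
J = -1 (J = -6 + 5 = -1)
Y(S, a) = 3 (Y(S, a) = 2 - 1*(-1) = 2 + 1 = 3)
17*Y(F, 1) + 30 = 17*3 + 30 = 51 + 30 = 81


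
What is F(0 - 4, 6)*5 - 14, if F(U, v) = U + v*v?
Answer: 146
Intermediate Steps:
F(U, v) = U + v²
F(0 - 4, 6)*5 - 14 = ((0 - 4) + 6²)*5 - 14 = (-4 + 36)*5 - 14 = 32*5 - 14 = 160 - 14 = 146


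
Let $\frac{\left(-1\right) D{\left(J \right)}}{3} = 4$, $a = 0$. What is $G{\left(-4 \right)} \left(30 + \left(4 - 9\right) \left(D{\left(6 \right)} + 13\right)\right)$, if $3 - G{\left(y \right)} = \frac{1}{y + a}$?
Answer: $\frac{325}{4} \approx 81.25$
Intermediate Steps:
$D{\left(J \right)} = -12$ ($D{\left(J \right)} = \left(-3\right) 4 = -12$)
$G{\left(y \right)} = 3 - \frac{1}{y}$ ($G{\left(y \right)} = 3 - \frac{1}{y + 0} = 3 - \frac{1}{y}$)
$G{\left(-4 \right)} \left(30 + \left(4 - 9\right) \left(D{\left(6 \right)} + 13\right)\right) = \left(3 - \frac{1}{-4}\right) \left(30 + \left(4 - 9\right) \left(-12 + 13\right)\right) = \left(3 - - \frac{1}{4}\right) \left(30 - 5\right) = \left(3 + \frac{1}{4}\right) \left(30 - 5\right) = \frac{13}{4} \cdot 25 = \frac{325}{4}$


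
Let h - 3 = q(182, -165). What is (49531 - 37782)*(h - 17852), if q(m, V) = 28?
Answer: -209378929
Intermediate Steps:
h = 31 (h = 3 + 28 = 31)
(49531 - 37782)*(h - 17852) = (49531 - 37782)*(31 - 17852) = 11749*(-17821) = -209378929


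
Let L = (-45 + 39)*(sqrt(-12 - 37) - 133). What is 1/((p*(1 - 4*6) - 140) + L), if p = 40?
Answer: -131/35204 + 21*I/35204 ≈ -0.0037212 + 0.00059652*I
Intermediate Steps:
L = 798 - 42*I (L = -6*(sqrt(-49) - 133) = -6*(7*I - 133) = -6*(-133 + 7*I) = 798 - 42*I ≈ 798.0 - 42.0*I)
1/((p*(1 - 4*6) - 140) + L) = 1/((40*(1 - 4*6) - 140) + (798 - 42*I)) = 1/((40*(1 - 24) - 140) + (798 - 42*I)) = 1/((40*(-23) - 140) + (798 - 42*I)) = 1/((-920 - 140) + (798 - 42*I)) = 1/(-1060 + (798 - 42*I)) = 1/(-262 - 42*I) = (-262 + 42*I)/70408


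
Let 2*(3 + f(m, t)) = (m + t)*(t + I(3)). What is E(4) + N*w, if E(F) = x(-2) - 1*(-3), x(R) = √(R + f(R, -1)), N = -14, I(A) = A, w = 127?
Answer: -1775 + 2*I*√2 ≈ -1775.0 + 2.8284*I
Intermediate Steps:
f(m, t) = -3 + (3 + t)*(m + t)/2 (f(m, t) = -3 + ((m + t)*(t + 3))/2 = -3 + ((m + t)*(3 + t))/2 = -3 + ((3 + t)*(m + t))/2 = -3 + (3 + t)*(m + t)/2)
x(R) = √(-4 + 2*R) (x(R) = √(R + (-3 + (½)*(-1)² + 3*R/2 + (3/2)*(-1) + (½)*R*(-1))) = √(R + (-3 + (½)*1 + 3*R/2 - 3/2 - R/2)) = √(R + (-3 + ½ + 3*R/2 - 3/2 - R/2)) = √(R + (-4 + R)) = √(-4 + 2*R))
E(F) = 3 + 2*I*√2 (E(F) = √(-4 + 2*(-2)) - 1*(-3) = √(-4 - 4) + 3 = √(-8) + 3 = 2*I*√2 + 3 = 3 + 2*I*√2)
E(4) + N*w = (3 + 2*I*√2) - 14*127 = (3 + 2*I*√2) - 1778 = -1775 + 2*I*√2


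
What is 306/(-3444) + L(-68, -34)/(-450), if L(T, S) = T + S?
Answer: 5933/43050 ≈ 0.13782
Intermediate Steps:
L(T, S) = S + T
306/(-3444) + L(-68, -34)/(-450) = 306/(-3444) + (-34 - 68)/(-450) = 306*(-1/3444) - 102*(-1/450) = -51/574 + 17/75 = 5933/43050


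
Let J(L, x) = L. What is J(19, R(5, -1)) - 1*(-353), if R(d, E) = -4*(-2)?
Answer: 372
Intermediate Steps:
R(d, E) = 8
J(19, R(5, -1)) - 1*(-353) = 19 - 1*(-353) = 19 + 353 = 372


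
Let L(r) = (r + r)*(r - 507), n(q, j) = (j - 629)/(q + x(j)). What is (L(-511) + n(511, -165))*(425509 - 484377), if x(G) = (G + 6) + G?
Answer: -11452961191944/187 ≈ -6.1246e+10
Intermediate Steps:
x(G) = 6 + 2*G (x(G) = (6 + G) + G = 6 + 2*G)
n(q, j) = (-629 + j)/(6 + q + 2*j) (n(q, j) = (j - 629)/(q + (6 + 2*j)) = (-629 + j)/(6 + q + 2*j))
L(r) = 2*r*(-507 + r) (L(r) = (2*r)*(-507 + r) = 2*r*(-507 + r))
(L(-511) + n(511, -165))*(425509 - 484377) = (2*(-511)*(-507 - 511) + (-629 - 165)/(6 + 511 + 2*(-165)))*(425509 - 484377) = (2*(-511)*(-1018) - 794/(6 + 511 - 330))*(-58868) = (1040396 - 794/187)*(-58868) = (194553258/187)*(-58868) = -11452961191944/187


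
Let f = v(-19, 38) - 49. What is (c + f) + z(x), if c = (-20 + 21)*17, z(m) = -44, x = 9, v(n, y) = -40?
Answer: -116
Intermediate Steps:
c = 17 (c = 1*17 = 17)
f = -89 (f = -40 - 49 = -89)
(c + f) + z(x) = (17 - 89) - 44 = -72 - 44 = -116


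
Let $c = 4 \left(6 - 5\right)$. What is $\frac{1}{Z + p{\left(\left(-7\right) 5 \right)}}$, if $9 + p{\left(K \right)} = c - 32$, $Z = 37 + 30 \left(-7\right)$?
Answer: $- \frac{1}{210} \approx -0.0047619$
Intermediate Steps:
$c = 4$ ($c = 4 \cdot 1 = 4$)
$Z = -173$ ($Z = 37 - 210 = -173$)
$p{\left(K \right)} = -37$ ($p{\left(K \right)} = -9 + \left(4 - 32\right) = -9 - 28 = -37$)
$\frac{1}{Z + p{\left(\left(-7\right) 5 \right)}} = \frac{1}{-173 - 37} = \frac{1}{-210} = - \frac{1}{210}$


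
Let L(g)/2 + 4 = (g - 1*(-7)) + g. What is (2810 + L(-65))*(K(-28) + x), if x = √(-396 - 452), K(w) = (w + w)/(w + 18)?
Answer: 71568/5 + 10224*I*√53 ≈ 14314.0 + 74432.0*I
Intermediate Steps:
L(g) = 6 + 4*g (L(g) = -8 + 2*((g - 1*(-7)) + g) = -8 + 2*((g + 7) + g) = -8 + 2*((7 + g) + g) = -8 + 2*(7 + 2*g) = -8 + (14 + 4*g) = 6 + 4*g)
K(w) = 2*w/(18 + w) (K(w) = (2*w)/(18 + w) = 2*w/(18 + w))
x = 4*I*√53 (x = √(-848) = 4*I*√53 ≈ 29.12*I)
(2810 + L(-65))*(K(-28) + x) = (2810 + (6 + 4*(-65)))*(2*(-28)/(18 - 28) + 4*I*√53) = (2810 + (6 - 260))*(2*(-28)/(-10) + 4*I*√53) = (2810 - 254)*(2*(-28)*(-⅒) + 4*I*√53) = 2556*(28/5 + 4*I*√53) = 71568/5 + 10224*I*√53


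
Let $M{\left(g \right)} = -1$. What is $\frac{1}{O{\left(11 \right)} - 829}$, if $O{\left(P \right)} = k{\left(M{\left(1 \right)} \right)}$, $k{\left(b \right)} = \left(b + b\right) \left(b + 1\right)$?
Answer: $- \frac{1}{829} \approx -0.0012063$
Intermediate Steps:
$k{\left(b \right)} = 2 b \left(1 + b\right)$
$O{\left(P \right)} = 0$ ($O{\left(P \right)} = 2 \left(-1\right) \left(1 - 1\right) = 2 \left(-1\right) 0 = 0$)
$\frac{1}{O{\left(11 \right)} - 829} = \frac{1}{0 - 829} = \frac{1}{-829} = - \frac{1}{829}$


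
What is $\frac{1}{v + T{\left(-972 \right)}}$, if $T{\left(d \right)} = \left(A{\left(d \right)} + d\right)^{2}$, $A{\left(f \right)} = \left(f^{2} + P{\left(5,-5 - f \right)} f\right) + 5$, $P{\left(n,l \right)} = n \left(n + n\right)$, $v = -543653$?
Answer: $\frac{1}{801412933436} \approx 1.2478 \cdot 10^{-12}$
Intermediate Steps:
$P{\left(n,l \right)} = 2 n^{2}$ ($P{\left(n,l \right)} = n 2 n = 2 n^{2}$)
$A{\left(f \right)} = 5 + f^{2} + 50 f$ ($A{\left(f \right)} = \left(f^{2} + 2 \cdot 5^{2} f\right) + 5 = \left(f^{2} + 2 \cdot 25 f\right) + 5 = \left(f^{2} + 50 f\right) + 5 = 5 + f^{2} + 50 f$)
$T{\left(d \right)} = \left(5 + d^{2} + 51 d\right)^{2}$ ($T{\left(d \right)} = \left(\left(5 + d^{2} + 50 d\right) + d\right)^{2} = \left(5 + d^{2} + 51 d\right)^{2}$)
$\frac{1}{v + T{\left(-972 \right)}} = \frac{1}{-543653 + \left(5 + \left(-972\right)^{2} + 51 \left(-972\right)\right)^{2}} = \frac{1}{-543653 + \left(5 + 944784 - 49572\right)^{2}} = \frac{1}{-543653 + 895217^{2}} = \frac{1}{-543653 + 801413477089} = \frac{1}{801412933436}$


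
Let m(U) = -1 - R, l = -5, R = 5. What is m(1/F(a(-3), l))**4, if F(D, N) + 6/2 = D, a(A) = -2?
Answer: 1296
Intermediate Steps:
F(D, N) = -3 + D
m(U) = -6 (m(U) = -1 - 1*5 = -1 - 5 = -6)
m(1/F(a(-3), l))**4 = (-6)**4 = 1296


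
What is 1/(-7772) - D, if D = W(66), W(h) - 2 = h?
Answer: -528497/7772 ≈ -68.000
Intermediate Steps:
W(h) = 2 + h
D = 68 (D = 2 + 66 = 68)
1/(-7772) - D = 1/(-7772) - 1*68 = -1/7772 - 68 = -528497/7772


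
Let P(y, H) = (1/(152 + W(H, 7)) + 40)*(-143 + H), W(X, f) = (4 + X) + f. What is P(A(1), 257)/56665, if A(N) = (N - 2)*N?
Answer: 319219/3966550 ≈ 0.080478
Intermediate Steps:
W(X, f) = 4 + X + f
A(N) = N*(-2 + N) (A(N) = (-2 + N)*N = N*(-2 + N))
P(y, H) = (-143 + H)*(40 + 1/(163 + H)) (P(y, H) = (1/(152 + (4 + H + 7)) + 40)*(-143 + H) = (1/(152 + (11 + H)) + 40)*(-143 + H) = (1/(163 + H) + 40)*(-143 + H) = (40 + 1/(163 + H))*(-143 + H) = (-143 + H)*(40 + 1/(163 + H)))
P(A(1), 257)/56665 = ((-932503 + 40*257**2 + 801*257)/(163 + 257))/56665 = ((-932503 + 40*66049 + 205857)/420)*(1/56665) = ((-932503 + 2641960 + 205857)/420)*(1/56665) = ((1/420)*1915314)*(1/56665) = (319219/70)*(1/56665) = 319219/3966550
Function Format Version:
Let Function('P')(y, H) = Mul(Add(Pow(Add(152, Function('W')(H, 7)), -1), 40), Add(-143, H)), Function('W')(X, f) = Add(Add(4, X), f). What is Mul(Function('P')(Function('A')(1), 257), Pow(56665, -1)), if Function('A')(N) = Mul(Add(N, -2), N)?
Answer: Rational(319219, 3966550) ≈ 0.080478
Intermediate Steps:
Function('W')(X, f) = Add(4, X, f)
Function('A')(N) = Mul(N, Add(-2, N)) (Function('A')(N) = Mul(Add(-2, N), N) = Mul(N, Add(-2, N)))
Function('P')(y, H) = Mul(Add(-143, H), Add(40, Pow(Add(163, H), -1))) (Function('P')(y, H) = Mul(Add(Pow(Add(152, Add(4, H, 7)), -1), 40), Add(-143, H)) = Mul(Add(Pow(Add(152, Add(11, H)), -1), 40), Add(-143, H)) = Mul(Add(Pow(Add(163, H), -1), 40), Add(-143, H)) = Mul(Add(40, Pow(Add(163, H), -1)), Add(-143, H)) = Mul(Add(-143, H), Add(40, Pow(Add(163, H), -1))))
Mul(Function('P')(Function('A')(1), 257), Pow(56665, -1)) = Mul(Mul(Pow(Add(163, 257), -1), Add(-932503, Mul(40, Pow(257, 2)), Mul(801, 257))), Pow(56665, -1)) = Mul(Mul(Pow(420, -1), Add(-932503, Mul(40, 66049), 205857)), Rational(1, 56665)) = Mul(Mul(Rational(1, 420), Add(-932503, 2641960, 205857)), Rational(1, 56665)) = Mul(Mul(Rational(1, 420), 1915314), Rational(1, 56665)) = Mul(Rational(319219, 70), Rational(1, 56665)) = Rational(319219, 3966550)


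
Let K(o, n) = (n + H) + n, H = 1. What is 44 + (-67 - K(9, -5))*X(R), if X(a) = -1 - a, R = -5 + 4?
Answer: 44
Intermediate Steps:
R = -1
K(o, n) = 1 + 2*n (K(o, n) = (n + 1) + n = (1 + n) + n = 1 + 2*n)
44 + (-67 - K(9, -5))*X(R) = 44 + (-67 - (1 + 2*(-5)))*(-1 - 1*(-1)) = 44 + (-67 - (1 - 10))*(-1 + 1) = 44 + (-67 - 1*(-9))*0 = 44 + (-67 + 9)*0 = 44 - 58*0 = 44 + 0 = 44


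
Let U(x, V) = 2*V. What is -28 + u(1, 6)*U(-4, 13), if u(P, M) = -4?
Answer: -132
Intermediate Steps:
-28 + u(1, 6)*U(-4, 13) = -28 - 8*13 = -28 - 4*26 = -28 - 104 = -132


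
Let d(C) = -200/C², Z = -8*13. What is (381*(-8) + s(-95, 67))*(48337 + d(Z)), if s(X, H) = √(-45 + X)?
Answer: -24898959219/169 + 65351599*I*√35/676 ≈ -1.4733e+8 + 5.7193e+5*I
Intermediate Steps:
Z = -104
d(C) = -200/C²
(381*(-8) + s(-95, 67))*(48337 + d(Z)) = (381*(-8) + √(-45 - 95))*(48337 - 200/(-104)²) = (-3048 + √(-140))*(48337 - 200*1/10816) = (-3048 + 2*I*√35)*(48337 - 25/1352) = (-3048 + 2*I*√35)*(65351599/1352) = -24898959219/169 + 65351599*I*√35/676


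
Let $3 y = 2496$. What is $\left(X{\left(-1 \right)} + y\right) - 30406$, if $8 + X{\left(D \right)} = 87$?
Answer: $-29495$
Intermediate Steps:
$y = 832$ ($y = \frac{1}{3} \cdot 2496 = 832$)
$X{\left(D \right)} = 79$ ($X{\left(D \right)} = -8 + 87 = 79$)
$\left(X{\left(-1 \right)} + y\right) - 30406 = \left(79 + 832\right) - 30406 = 911 - 30406 = -29495$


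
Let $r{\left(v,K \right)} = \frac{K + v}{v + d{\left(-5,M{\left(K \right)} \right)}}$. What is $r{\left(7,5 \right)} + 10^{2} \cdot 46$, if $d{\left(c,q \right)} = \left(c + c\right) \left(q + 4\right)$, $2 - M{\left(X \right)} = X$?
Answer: $4596$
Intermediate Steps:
$M{\left(X \right)} = 2 - X$
$d{\left(c,q \right)} = 2 c \left(4 + q\right)$
$r{\left(v,K \right)} = \frac{K + v}{-60 + v + 10 K}$ ($r{\left(v,K \right)} = \frac{K + v}{v + 2 \left(-5\right) \left(4 - \left(-2 + K\right)\right)} = \frac{K + v}{v + 2 \left(-5\right) \left(6 - K\right)} = \frac{K + v}{v + \left(-60 + 10 K\right)} = \frac{K + v}{-60 + v + 10 K}$)
$r{\left(7,5 \right)} + 10^{2} \cdot 46 = \frac{5 + 7}{-60 + 7 + 10 \cdot 5} + 10^{2} \cdot 46 = \frac{1}{-60 + 7 + 50} \cdot 12 + 100 \cdot 46 = \frac{1}{-3} \cdot 12 + 4600 = \left(- \frac{1}{3}\right) 12 + 4600 = -4 + 4600 = 4596$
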